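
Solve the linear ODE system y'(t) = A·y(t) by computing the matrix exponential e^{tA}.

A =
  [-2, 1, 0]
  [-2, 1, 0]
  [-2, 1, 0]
e^{tA} =
  [-1 + 2*exp(-t), 1 - exp(-t), 0]
  [-2 + 2*exp(-t), 2 - exp(-t), 0]
  [-2 + 2*exp(-t), 1 - exp(-t), 1]

Strategy: write A = P · J · P⁻¹ where J is a Jordan canonical form, so e^{tA} = P · e^{tJ} · P⁻¹, and e^{tJ} can be computed block-by-block.

A has Jordan form
J =
  [-1, 0, 0]
  [ 0, 0, 0]
  [ 0, 0, 0]
(up to reordering of blocks).

Per-block formulas:
  For a 1×1 block at λ = 0: exp(t · [0]) = [e^(0t)].
  For a 1×1 block at λ = -1: exp(t · [-1]) = [e^(-1t)].

After assembling e^{tJ} and conjugating by P, we get:

e^{tA} =
  [-1 + 2*exp(-t), 1 - exp(-t), 0]
  [-2 + 2*exp(-t), 2 - exp(-t), 0]
  [-2 + 2*exp(-t), 1 - exp(-t), 1]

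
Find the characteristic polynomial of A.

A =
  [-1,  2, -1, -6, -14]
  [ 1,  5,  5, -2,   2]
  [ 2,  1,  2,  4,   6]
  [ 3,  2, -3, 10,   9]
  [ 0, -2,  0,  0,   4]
x^5 - 20*x^4 + 160*x^3 - 640*x^2 + 1280*x - 1024

Expanding det(x·I − A) (e.g. by cofactor expansion or by noting that A is similar to its Jordan form J, which has the same characteristic polynomial as A) gives
  χ_A(x) = x^5 - 20*x^4 + 160*x^3 - 640*x^2 + 1280*x - 1024
which factors as (x - 4)^5. The eigenvalues (with algebraic multiplicities) are λ = 4 with multiplicity 5.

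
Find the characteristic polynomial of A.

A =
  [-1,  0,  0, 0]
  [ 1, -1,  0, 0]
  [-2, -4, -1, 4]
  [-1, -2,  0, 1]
x^4 + 2*x^3 - 2*x - 1

Expanding det(x·I − A) (e.g. by cofactor expansion or by noting that A is similar to its Jordan form J, which has the same characteristic polynomial as A) gives
  χ_A(x) = x^4 + 2*x^3 - 2*x - 1
which factors as (x - 1)*(x + 1)^3. The eigenvalues (with algebraic multiplicities) are λ = -1 with multiplicity 3, λ = 1 with multiplicity 1.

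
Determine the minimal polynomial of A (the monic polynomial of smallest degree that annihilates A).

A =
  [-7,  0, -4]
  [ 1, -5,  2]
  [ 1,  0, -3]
x^2 + 10*x + 25

The characteristic polynomial is χ_A(x) = (x + 5)^3, so the eigenvalues are known. The minimal polynomial is
  m_A(x) = Π_λ (x − λ)^{k_λ}
where k_λ is the size of the *largest* Jordan block for λ (equivalently, the smallest k with (A − λI)^k v = 0 for every generalised eigenvector v of λ).

  λ = -5: largest Jordan block has size 2, contributing (x + 5)^2

So m_A(x) = (x + 5)^2 = x^2 + 10*x + 25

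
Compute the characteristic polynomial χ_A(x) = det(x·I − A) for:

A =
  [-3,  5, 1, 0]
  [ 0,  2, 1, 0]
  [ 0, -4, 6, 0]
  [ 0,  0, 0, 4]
x^4 - 9*x^3 + 12*x^2 + 80*x - 192

Expanding det(x·I − A) (e.g. by cofactor expansion or by noting that A is similar to its Jordan form J, which has the same characteristic polynomial as A) gives
  χ_A(x) = x^4 - 9*x^3 + 12*x^2 + 80*x - 192
which factors as (x - 4)^3*(x + 3). The eigenvalues (with algebraic multiplicities) are λ = -3 with multiplicity 1, λ = 4 with multiplicity 3.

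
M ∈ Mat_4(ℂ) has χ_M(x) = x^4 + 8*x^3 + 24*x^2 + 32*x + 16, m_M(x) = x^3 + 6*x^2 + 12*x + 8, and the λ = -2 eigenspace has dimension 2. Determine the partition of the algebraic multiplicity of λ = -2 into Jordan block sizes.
Block sizes for λ = -2: [3, 1]

Step 1 — from the characteristic polynomial, algebraic multiplicity of λ = -2 is 4. From dim ker(M − (-2)·I) = 2, there are exactly 2 Jordan blocks for λ = -2.
Step 2 — from the minimal polynomial, the factor (x + 2)^3 tells us the largest block for λ = -2 has size 3.
Step 3 — with total size 4, 2 blocks, and largest block 3, the block sizes (in nonincreasing order) are [3, 1].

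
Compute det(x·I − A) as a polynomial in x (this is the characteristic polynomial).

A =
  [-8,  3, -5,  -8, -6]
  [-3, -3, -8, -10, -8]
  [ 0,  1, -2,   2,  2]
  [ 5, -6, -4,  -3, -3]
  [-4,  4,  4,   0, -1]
x^5 + 17*x^4 + 106*x^3 + 290*x^2 + 325*x + 125

Expanding det(x·I − A) (e.g. by cofactor expansion or by noting that A is similar to its Jordan form J, which has the same characteristic polynomial as A) gives
  χ_A(x) = x^5 + 17*x^4 + 106*x^3 + 290*x^2 + 325*x + 125
which factors as (x + 1)^2*(x + 5)^3. The eigenvalues (with algebraic multiplicities) are λ = -5 with multiplicity 3, λ = -1 with multiplicity 2.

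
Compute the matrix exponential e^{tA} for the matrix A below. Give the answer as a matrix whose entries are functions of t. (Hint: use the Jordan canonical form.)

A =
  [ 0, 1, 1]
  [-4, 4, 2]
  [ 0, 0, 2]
e^{tA} =
  [-2*t*exp(2*t) + exp(2*t), t*exp(2*t), t*exp(2*t)]
  [-4*t*exp(2*t), 2*t*exp(2*t) + exp(2*t), 2*t*exp(2*t)]
  [0, 0, exp(2*t)]

Strategy: write A = P · J · P⁻¹ where J is a Jordan canonical form, so e^{tA} = P · e^{tJ} · P⁻¹, and e^{tJ} can be computed block-by-block.

A has Jordan form
J =
  [2, 1, 0]
  [0, 2, 0]
  [0, 0, 2]
(up to reordering of blocks).

Per-block formulas:
  For a 2×2 Jordan block J_2(2): exp(t · J_2(2)) = e^(2t)·(I + t·N), where N is the 2×2 nilpotent shift.
  For a 1×1 block at λ = 2: exp(t · [2]) = [e^(2t)].

After assembling e^{tJ} and conjugating by P, we get:

e^{tA} =
  [-2*t*exp(2*t) + exp(2*t), t*exp(2*t), t*exp(2*t)]
  [-4*t*exp(2*t), 2*t*exp(2*t) + exp(2*t), 2*t*exp(2*t)]
  [0, 0, exp(2*t)]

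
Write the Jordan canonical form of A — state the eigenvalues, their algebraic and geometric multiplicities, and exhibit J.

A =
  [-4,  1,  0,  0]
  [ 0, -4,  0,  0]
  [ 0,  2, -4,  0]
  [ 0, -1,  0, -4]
J_2(-4) ⊕ J_1(-4) ⊕ J_1(-4)

The characteristic polynomial is
  det(x·I − A) = x^4 + 16*x^3 + 96*x^2 + 256*x + 256 = (x + 4)^4

Eigenvalues and multiplicities (the geometric multiplicity of λ is n − rank(A − λI), which equals the number of Jordan blocks for λ):
  λ = -4: algebraic multiplicity = 4, geometric multiplicity = 3

Determining the block sizes for each eigenvalue:
  λ = -4: 3 blocks summing to 4 forces exactly one block of size 2 and the rest size 1 → block sizes [2, 1, 1]

Assembling the blocks gives a Jordan form
J =
  [-4,  1,  0,  0]
  [ 0, -4,  0,  0]
  [ 0,  0, -4,  0]
  [ 0,  0,  0, -4]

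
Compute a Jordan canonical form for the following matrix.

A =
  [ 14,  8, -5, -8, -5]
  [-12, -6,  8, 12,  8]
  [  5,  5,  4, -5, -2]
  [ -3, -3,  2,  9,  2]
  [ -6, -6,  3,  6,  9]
J_3(6) ⊕ J_1(6) ⊕ J_1(6)

The characteristic polynomial is
  det(x·I − A) = x^5 - 30*x^4 + 360*x^3 - 2160*x^2 + 6480*x - 7776 = (x - 6)^5

Eigenvalues and multiplicities (the geometric multiplicity of λ is n − rank(A − λI), which equals the number of Jordan blocks for λ):
  λ = 6: algebraic multiplicity = 5, geometric multiplicity = 3

Determining the block sizes for each eigenvalue:
  λ = 6: with am = 5 and gm = 3, the partition is not yet determined (e.g. several partitions of 5 into 3 parts exist). Let N = A − (6)·I. Computing rank(N^1) = 2, rank(N^2) = 1, rank(N^3) = 0; the number of blocks of size ≥ j is rank(N^{j−1}) − rank(N^j), giving [3, 1, 1]. So we have 1 block(s) of size 3, 2 block(s) of size 1 → block sizes [3, 1, 1]

Assembling the blocks gives a Jordan form
J =
  [6, 1, 0, 0, 0]
  [0, 6, 1, 0, 0]
  [0, 0, 6, 0, 0]
  [0, 0, 0, 6, 0]
  [0, 0, 0, 0, 6]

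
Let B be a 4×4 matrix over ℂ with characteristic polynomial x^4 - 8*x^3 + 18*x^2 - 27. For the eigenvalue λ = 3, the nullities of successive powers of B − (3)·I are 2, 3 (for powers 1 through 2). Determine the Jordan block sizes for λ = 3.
Block sizes for λ = 3: [2, 1]

From the dimensions of kernels of powers, the number of Jordan blocks of size at least j is d_j − d_{j−1} where d_j = dim ker(N^j) (with d_0 = 0). Computing the differences gives [2, 1].
The number of blocks of size exactly k is (#blocks of size ≥ k) − (#blocks of size ≥ k + 1), so the partition is: 1 block(s) of size 1, 1 block(s) of size 2.
In nonincreasing order the block sizes are [2, 1].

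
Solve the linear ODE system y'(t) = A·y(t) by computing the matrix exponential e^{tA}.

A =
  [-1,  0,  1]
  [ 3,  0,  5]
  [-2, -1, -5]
e^{tA} =
  [-t^2*exp(-2*t)/2 + t*exp(-2*t) + exp(-2*t), -t^2*exp(-2*t)/2, -t^2*exp(-2*t) + t*exp(-2*t)]
  [-t^2*exp(-2*t)/2 + 3*t*exp(-2*t), -t^2*exp(-2*t)/2 + 2*t*exp(-2*t) + exp(-2*t), -t^2*exp(-2*t) + 5*t*exp(-2*t)]
  [t^2*exp(-2*t)/2 - 2*t*exp(-2*t), t^2*exp(-2*t)/2 - t*exp(-2*t), t^2*exp(-2*t) - 3*t*exp(-2*t) + exp(-2*t)]

Strategy: write A = P · J · P⁻¹ where J is a Jordan canonical form, so e^{tA} = P · e^{tJ} · P⁻¹, and e^{tJ} can be computed block-by-block.

A has Jordan form
J =
  [-2,  1,  0]
  [ 0, -2,  1]
  [ 0,  0, -2]
(up to reordering of blocks).

Per-block formulas:
  For a 3×3 Jordan block J_3(-2): exp(t · J_3(-2)) = e^(-2t)·(I + t·N + (t^2/2)·N^2), where N is the 3×3 nilpotent shift.

After assembling e^{tJ} and conjugating by P, we get:

e^{tA} =
  [-t^2*exp(-2*t)/2 + t*exp(-2*t) + exp(-2*t), -t^2*exp(-2*t)/2, -t^2*exp(-2*t) + t*exp(-2*t)]
  [-t^2*exp(-2*t)/2 + 3*t*exp(-2*t), -t^2*exp(-2*t)/2 + 2*t*exp(-2*t) + exp(-2*t), -t^2*exp(-2*t) + 5*t*exp(-2*t)]
  [t^2*exp(-2*t)/2 - 2*t*exp(-2*t), t^2*exp(-2*t)/2 - t*exp(-2*t), t^2*exp(-2*t) - 3*t*exp(-2*t) + exp(-2*t)]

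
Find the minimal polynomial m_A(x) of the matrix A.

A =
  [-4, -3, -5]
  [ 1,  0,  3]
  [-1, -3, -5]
x^3 + 9*x^2 + 27*x + 27

The characteristic polynomial is χ_A(x) = (x + 3)^3, so the eigenvalues are known. The minimal polynomial is
  m_A(x) = Π_λ (x − λ)^{k_λ}
where k_λ is the size of the *largest* Jordan block for λ (equivalently, the smallest k with (A − λI)^k v = 0 for every generalised eigenvector v of λ).

  λ = -3: largest Jordan block has size 3, contributing (x + 3)^3

So m_A(x) = (x + 3)^3 = x^3 + 9*x^2 + 27*x + 27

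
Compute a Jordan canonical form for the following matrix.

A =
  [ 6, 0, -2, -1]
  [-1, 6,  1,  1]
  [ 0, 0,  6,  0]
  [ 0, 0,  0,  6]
J_3(6) ⊕ J_1(6)

The characteristic polynomial is
  det(x·I − A) = x^4 - 24*x^3 + 216*x^2 - 864*x + 1296 = (x - 6)^4

Eigenvalues and multiplicities (the geometric multiplicity of λ is n − rank(A − λI), which equals the number of Jordan blocks for λ):
  λ = 6: algebraic multiplicity = 4, geometric multiplicity = 2

Determining the block sizes for each eigenvalue:
  λ = 6: with am = 4 and gm = 2, the partition is not yet determined (e.g. several partitions of 4 into 2 parts exist). Let N = A − (6)·I. Computing rank(N^1) = 2, rank(N^2) = 1, rank(N^3) = 0; the number of blocks of size ≥ j is rank(N^{j−1}) − rank(N^j), giving [2, 1, 1]. So we have 1 block(s) of size 3, 1 block(s) of size 1 → block sizes [3, 1]

Assembling the blocks gives a Jordan form
J =
  [6, 1, 0, 0]
  [0, 6, 1, 0]
  [0, 0, 6, 0]
  [0, 0, 0, 6]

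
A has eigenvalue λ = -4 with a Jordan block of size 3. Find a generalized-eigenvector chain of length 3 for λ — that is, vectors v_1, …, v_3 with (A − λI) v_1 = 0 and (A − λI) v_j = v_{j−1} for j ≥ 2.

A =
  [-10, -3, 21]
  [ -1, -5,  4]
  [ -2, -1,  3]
A Jordan chain for λ = -4 of length 3:
v_1 = (-3, -1, -1)ᵀ
v_2 = (-6, -1, -2)ᵀ
v_3 = (1, 0, 0)ᵀ

Let N = A − (-4)·I. We want v_3 with N^3 v_3 = 0 but N^2 v_3 ≠ 0; then v_{j-1} := N · v_j for j = 3, …, 2.

Pick v_3 = (1, 0, 0)ᵀ.
Then v_2 = N · v_3 = (-6, -1, -2)ᵀ.
Then v_1 = N · v_2 = (-3, -1, -1)ᵀ.

Sanity check: (A − (-4)·I) v_1 = (0, 0, 0)ᵀ = 0. ✓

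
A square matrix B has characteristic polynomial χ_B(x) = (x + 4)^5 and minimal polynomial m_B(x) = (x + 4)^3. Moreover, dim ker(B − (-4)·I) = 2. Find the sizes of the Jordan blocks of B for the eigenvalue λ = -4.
Block sizes for λ = -4: [3, 2]

Step 1 — from the characteristic polynomial, algebraic multiplicity of λ = -4 is 5. From dim ker(B − (-4)·I) = 2, there are exactly 2 Jordan blocks for λ = -4.
Step 2 — from the minimal polynomial, the factor (x + 4)^3 tells us the largest block for λ = -4 has size 3.
Step 3 — with total size 5, 2 blocks, and largest block 3, the block sizes (in nonincreasing order) are [3, 2].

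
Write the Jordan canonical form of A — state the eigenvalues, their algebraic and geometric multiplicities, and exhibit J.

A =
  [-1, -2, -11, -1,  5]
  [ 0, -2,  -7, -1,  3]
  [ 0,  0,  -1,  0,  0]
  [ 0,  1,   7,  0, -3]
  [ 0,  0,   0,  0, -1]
J_3(-1) ⊕ J_1(-1) ⊕ J_1(-1)

The characteristic polynomial is
  det(x·I − A) = x^5 + 5*x^4 + 10*x^3 + 10*x^2 + 5*x + 1 = (x + 1)^5

Eigenvalues and multiplicities (the geometric multiplicity of λ is n − rank(A − λI), which equals the number of Jordan blocks for λ):
  λ = -1: algebraic multiplicity = 5, geometric multiplicity = 3

Determining the block sizes for each eigenvalue:
  λ = -1: with am = 5 and gm = 3, the partition is not yet determined (e.g. several partitions of 5 into 3 parts exist). Let N = A − (-1)·I. Computing rank(N^1) = 2, rank(N^2) = 1, rank(N^3) = 0; the number of blocks of size ≥ j is rank(N^{j−1}) − rank(N^j), giving [3, 1, 1]. So we have 1 block(s) of size 3, 2 block(s) of size 1 → block sizes [3, 1, 1]

Assembling the blocks gives a Jordan form
J =
  [-1,  1,  0,  0,  0]
  [ 0, -1,  1,  0,  0]
  [ 0,  0, -1,  0,  0]
  [ 0,  0,  0, -1,  0]
  [ 0,  0,  0,  0, -1]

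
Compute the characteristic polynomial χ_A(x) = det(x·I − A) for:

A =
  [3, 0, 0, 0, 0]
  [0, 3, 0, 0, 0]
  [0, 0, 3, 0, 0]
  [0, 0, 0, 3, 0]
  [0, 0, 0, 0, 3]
x^5 - 15*x^4 + 90*x^3 - 270*x^2 + 405*x - 243

Expanding det(x·I − A) (e.g. by cofactor expansion or by noting that A is similar to its Jordan form J, which has the same characteristic polynomial as A) gives
  χ_A(x) = x^5 - 15*x^4 + 90*x^3 - 270*x^2 + 405*x - 243
which factors as (x - 3)^5. The eigenvalues (with algebraic multiplicities) are λ = 3 with multiplicity 5.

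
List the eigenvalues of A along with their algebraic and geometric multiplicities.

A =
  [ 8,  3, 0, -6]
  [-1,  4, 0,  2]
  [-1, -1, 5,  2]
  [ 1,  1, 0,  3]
λ = 5: alg = 4, geom = 3

Step 1 — factor the characteristic polynomial to read off the algebraic multiplicities:
  χ_A(x) = (x - 5)^4

Step 2 — compute geometric multiplicities via the rank-nullity identity g(λ) = n − rank(A − λI):
  rank(A − (5)·I) = 1, so dim ker(A − (5)·I) = n − 1 = 3

Summary:
  λ = 5: algebraic multiplicity = 4, geometric multiplicity = 3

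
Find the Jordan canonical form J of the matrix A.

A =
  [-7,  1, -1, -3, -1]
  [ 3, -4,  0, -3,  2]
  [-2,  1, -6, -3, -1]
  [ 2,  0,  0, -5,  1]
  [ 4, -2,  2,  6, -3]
J_3(-5) ⊕ J_2(-5)

The characteristic polynomial is
  det(x·I − A) = x^5 + 25*x^4 + 250*x^3 + 1250*x^2 + 3125*x + 3125 = (x + 5)^5

Eigenvalues and multiplicities (the geometric multiplicity of λ is n − rank(A − λI), which equals the number of Jordan blocks for λ):
  λ = -5: algebraic multiplicity = 5, geometric multiplicity = 2

Determining the block sizes for each eigenvalue:
  λ = -5: with am = 5 and gm = 2, the partition is not yet determined (e.g. several partitions of 5 into 2 parts exist). Let N = A − (-5)·I. Computing rank(N^1) = 3, rank(N^2) = 1, rank(N^3) = 0; the number of blocks of size ≥ j is rank(N^{j−1}) − rank(N^j), giving [2, 2, 1]. So we have 1 block(s) of size 3, 1 block(s) of size 2 → block sizes [3, 2]

Assembling the blocks gives a Jordan form
J =
  [-5,  1,  0,  0,  0]
  [ 0, -5,  1,  0,  0]
  [ 0,  0, -5,  0,  0]
  [ 0,  0,  0, -5,  1]
  [ 0,  0,  0,  0, -5]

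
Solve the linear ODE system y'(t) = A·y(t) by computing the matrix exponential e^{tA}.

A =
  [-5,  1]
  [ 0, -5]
e^{tA} =
  [exp(-5*t), t*exp(-5*t)]
  [0, exp(-5*t)]

Strategy: write A = P · J · P⁻¹ where J is a Jordan canonical form, so e^{tA} = P · e^{tJ} · P⁻¹, and e^{tJ} can be computed block-by-block.

A has Jordan form
J =
  [-5,  1]
  [ 0, -5]
(up to reordering of blocks).

Per-block formulas:
  For a 2×2 Jordan block J_2(-5): exp(t · J_2(-5)) = e^(-5t)·(I + t·N), where N is the 2×2 nilpotent shift.

After assembling e^{tJ} and conjugating by P, we get:

e^{tA} =
  [exp(-5*t), t*exp(-5*t)]
  [0, exp(-5*t)]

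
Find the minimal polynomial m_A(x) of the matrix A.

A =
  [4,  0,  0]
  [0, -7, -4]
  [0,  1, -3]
x^3 + 6*x^2 - 15*x - 100

The characteristic polynomial is χ_A(x) = (x - 4)*(x + 5)^2, so the eigenvalues are known. The minimal polynomial is
  m_A(x) = Π_λ (x − λ)^{k_λ}
where k_λ is the size of the *largest* Jordan block for λ (equivalently, the smallest k with (A − λI)^k v = 0 for every generalised eigenvector v of λ).

  λ = -5: largest Jordan block has size 2, contributing (x + 5)^2
  λ = 4: largest Jordan block has size 1, contributing (x − 4)

So m_A(x) = (x - 4)*(x + 5)^2 = x^3 + 6*x^2 - 15*x - 100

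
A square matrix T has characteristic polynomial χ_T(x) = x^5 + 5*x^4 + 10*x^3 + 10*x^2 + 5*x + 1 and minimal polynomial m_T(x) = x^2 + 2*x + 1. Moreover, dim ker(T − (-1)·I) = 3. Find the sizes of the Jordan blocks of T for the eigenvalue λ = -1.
Block sizes for λ = -1: [2, 2, 1]

Step 1 — from the characteristic polynomial, algebraic multiplicity of λ = -1 is 5. From dim ker(T − (-1)·I) = 3, there are exactly 3 Jordan blocks for λ = -1.
Step 2 — from the minimal polynomial, the factor (x + 1)^2 tells us the largest block for λ = -1 has size 2.
Step 3 — with total size 5, 3 blocks, and largest block 2, the block sizes (in nonincreasing order) are [2, 2, 1].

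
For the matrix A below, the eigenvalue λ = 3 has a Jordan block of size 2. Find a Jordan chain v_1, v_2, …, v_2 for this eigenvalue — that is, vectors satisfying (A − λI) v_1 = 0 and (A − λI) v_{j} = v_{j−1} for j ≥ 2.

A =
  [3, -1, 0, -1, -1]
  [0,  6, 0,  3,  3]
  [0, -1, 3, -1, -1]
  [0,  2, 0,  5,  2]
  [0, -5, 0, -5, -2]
A Jordan chain for λ = 3 of length 2:
v_1 = (-1, 3, -1, 2, -5)ᵀ
v_2 = (0, 1, 0, 0, 0)ᵀ

Let N = A − (3)·I. We want v_2 with N^2 v_2 = 0 but N^1 v_2 ≠ 0; then v_{j-1} := N · v_j for j = 2, …, 2.

Pick v_2 = (0, 1, 0, 0, 0)ᵀ.
Then v_1 = N · v_2 = (-1, 3, -1, 2, -5)ᵀ.

Sanity check: (A − (3)·I) v_1 = (0, 0, 0, 0, 0)ᵀ = 0. ✓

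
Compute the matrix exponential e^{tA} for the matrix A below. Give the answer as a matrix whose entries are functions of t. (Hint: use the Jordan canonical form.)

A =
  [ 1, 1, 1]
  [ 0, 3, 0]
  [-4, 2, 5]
e^{tA} =
  [-2*t*exp(3*t) + exp(3*t), t*exp(3*t), t*exp(3*t)]
  [0, exp(3*t), 0]
  [-4*t*exp(3*t), 2*t*exp(3*t), 2*t*exp(3*t) + exp(3*t)]

Strategy: write A = P · J · P⁻¹ where J is a Jordan canonical form, so e^{tA} = P · e^{tJ} · P⁻¹, and e^{tJ} can be computed block-by-block.

A has Jordan form
J =
  [3, 1, 0]
  [0, 3, 0]
  [0, 0, 3]
(up to reordering of blocks).

Per-block formulas:
  For a 1×1 block at λ = 3: exp(t · [3]) = [e^(3t)].
  For a 2×2 Jordan block J_2(3): exp(t · J_2(3)) = e^(3t)·(I + t·N), where N is the 2×2 nilpotent shift.

After assembling e^{tJ} and conjugating by P, we get:

e^{tA} =
  [-2*t*exp(3*t) + exp(3*t), t*exp(3*t), t*exp(3*t)]
  [0, exp(3*t), 0]
  [-4*t*exp(3*t), 2*t*exp(3*t), 2*t*exp(3*t) + exp(3*t)]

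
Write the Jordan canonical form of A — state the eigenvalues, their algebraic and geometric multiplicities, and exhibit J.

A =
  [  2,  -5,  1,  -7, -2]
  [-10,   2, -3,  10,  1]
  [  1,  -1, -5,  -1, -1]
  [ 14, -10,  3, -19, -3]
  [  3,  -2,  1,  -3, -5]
J_3(-5) ⊕ J_2(-5)

The characteristic polynomial is
  det(x·I − A) = x^5 + 25*x^4 + 250*x^3 + 1250*x^2 + 3125*x + 3125 = (x + 5)^5

Eigenvalues and multiplicities (the geometric multiplicity of λ is n − rank(A − λI), which equals the number of Jordan blocks for λ):
  λ = -5: algebraic multiplicity = 5, geometric multiplicity = 2

Determining the block sizes for each eigenvalue:
  λ = -5: with am = 5 and gm = 2, the partition is not yet determined (e.g. several partitions of 5 into 2 parts exist). Let N = A − (-5)·I. Computing rank(N^1) = 3, rank(N^2) = 1, rank(N^3) = 0; the number of blocks of size ≥ j is rank(N^{j−1}) − rank(N^j), giving [2, 2, 1]. So we have 1 block(s) of size 3, 1 block(s) of size 2 → block sizes [3, 2]

Assembling the blocks gives a Jordan form
J =
  [-5,  1,  0,  0,  0]
  [ 0, -5,  1,  0,  0]
  [ 0,  0, -5,  0,  0]
  [ 0,  0,  0, -5,  1]
  [ 0,  0,  0,  0, -5]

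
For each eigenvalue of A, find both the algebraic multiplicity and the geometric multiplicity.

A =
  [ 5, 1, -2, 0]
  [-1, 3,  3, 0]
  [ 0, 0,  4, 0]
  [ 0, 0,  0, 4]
λ = 4: alg = 4, geom = 2

Step 1 — factor the characteristic polynomial to read off the algebraic multiplicities:
  χ_A(x) = (x - 4)^4

Step 2 — compute geometric multiplicities via the rank-nullity identity g(λ) = n − rank(A − λI):
  rank(A − (4)·I) = 2, so dim ker(A − (4)·I) = n − 2 = 2

Summary:
  λ = 4: algebraic multiplicity = 4, geometric multiplicity = 2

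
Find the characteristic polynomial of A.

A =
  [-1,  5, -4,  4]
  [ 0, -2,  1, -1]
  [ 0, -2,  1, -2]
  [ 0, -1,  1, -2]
x^4 + 4*x^3 + 6*x^2 + 4*x + 1

Expanding det(x·I − A) (e.g. by cofactor expansion or by noting that A is similar to its Jordan form J, which has the same characteristic polynomial as A) gives
  χ_A(x) = x^4 + 4*x^3 + 6*x^2 + 4*x + 1
which factors as (x + 1)^4. The eigenvalues (with algebraic multiplicities) are λ = -1 with multiplicity 4.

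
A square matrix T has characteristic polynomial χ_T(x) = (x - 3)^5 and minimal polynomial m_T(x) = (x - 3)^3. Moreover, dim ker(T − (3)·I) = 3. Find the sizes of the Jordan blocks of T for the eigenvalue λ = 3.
Block sizes for λ = 3: [3, 1, 1]

Step 1 — from the characteristic polynomial, algebraic multiplicity of λ = 3 is 5. From dim ker(T − (3)·I) = 3, there are exactly 3 Jordan blocks for λ = 3.
Step 2 — from the minimal polynomial, the factor (x − 3)^3 tells us the largest block for λ = 3 has size 3.
Step 3 — with total size 5, 3 blocks, and largest block 3, the block sizes (in nonincreasing order) are [3, 1, 1].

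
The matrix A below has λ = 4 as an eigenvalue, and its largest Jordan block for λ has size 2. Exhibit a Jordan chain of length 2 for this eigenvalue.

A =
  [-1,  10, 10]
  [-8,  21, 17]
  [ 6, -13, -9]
A Jordan chain for λ = 4 of length 2:
v_1 = (0, 1, -1)ᵀ
v_2 = (2, 1, 0)ᵀ

Let N = A − (4)·I. We want v_2 with N^2 v_2 = 0 but N^1 v_2 ≠ 0; then v_{j-1} := N · v_j for j = 2, …, 2.

Pick v_2 = (2, 1, 0)ᵀ.
Then v_1 = N · v_2 = (0, 1, -1)ᵀ.

Sanity check: (A − (4)·I) v_1 = (0, 0, 0)ᵀ = 0. ✓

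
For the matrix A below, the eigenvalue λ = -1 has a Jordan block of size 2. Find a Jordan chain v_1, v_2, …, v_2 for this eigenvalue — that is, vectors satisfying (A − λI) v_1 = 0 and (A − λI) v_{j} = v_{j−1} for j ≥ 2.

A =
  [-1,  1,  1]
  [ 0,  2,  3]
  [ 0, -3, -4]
A Jordan chain for λ = -1 of length 2:
v_1 = (1, 3, -3)ᵀ
v_2 = (0, 1, 0)ᵀ

Let N = A − (-1)·I. We want v_2 with N^2 v_2 = 0 but N^1 v_2 ≠ 0; then v_{j-1} := N · v_j for j = 2, …, 2.

Pick v_2 = (0, 1, 0)ᵀ.
Then v_1 = N · v_2 = (1, 3, -3)ᵀ.

Sanity check: (A − (-1)·I) v_1 = (0, 0, 0)ᵀ = 0. ✓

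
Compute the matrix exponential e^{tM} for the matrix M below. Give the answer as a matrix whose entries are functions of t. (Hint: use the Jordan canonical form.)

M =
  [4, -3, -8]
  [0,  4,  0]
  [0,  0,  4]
e^{tM} =
  [exp(4*t), -3*t*exp(4*t), -8*t*exp(4*t)]
  [0, exp(4*t), 0]
  [0, 0, exp(4*t)]

Strategy: write M = P · J · P⁻¹ where J is a Jordan canonical form, so e^{tM} = P · e^{tJ} · P⁻¹, and e^{tJ} can be computed block-by-block.

M has Jordan form
J =
  [4, 1, 0]
  [0, 4, 0]
  [0, 0, 4]
(up to reordering of blocks).

Per-block formulas:
  For a 1×1 block at λ = 4: exp(t · [4]) = [e^(4t)].
  For a 2×2 Jordan block J_2(4): exp(t · J_2(4)) = e^(4t)·(I + t·N), where N is the 2×2 nilpotent shift.

After assembling e^{tJ} and conjugating by P, we get:

e^{tM} =
  [exp(4*t), -3*t*exp(4*t), -8*t*exp(4*t)]
  [0, exp(4*t), 0]
  [0, 0, exp(4*t)]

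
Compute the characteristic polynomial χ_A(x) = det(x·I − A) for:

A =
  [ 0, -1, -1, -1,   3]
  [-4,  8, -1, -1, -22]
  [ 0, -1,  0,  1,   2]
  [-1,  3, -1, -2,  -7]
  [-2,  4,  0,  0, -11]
x^5 + 5*x^4 + 10*x^3 + 10*x^2 + 5*x + 1

Expanding det(x·I − A) (e.g. by cofactor expansion or by noting that A is similar to its Jordan form J, which has the same characteristic polynomial as A) gives
  χ_A(x) = x^5 + 5*x^4 + 10*x^3 + 10*x^2 + 5*x + 1
which factors as (x + 1)^5. The eigenvalues (with algebraic multiplicities) are λ = -1 with multiplicity 5.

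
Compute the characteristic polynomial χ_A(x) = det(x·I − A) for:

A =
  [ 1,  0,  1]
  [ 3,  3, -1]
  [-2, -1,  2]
x^3 - 6*x^2 + 12*x - 8

Expanding det(x·I − A) (e.g. by cofactor expansion or by noting that A is similar to its Jordan form J, which has the same characteristic polynomial as A) gives
  χ_A(x) = x^3 - 6*x^2 + 12*x - 8
which factors as (x - 2)^3. The eigenvalues (with algebraic multiplicities) are λ = 2 with multiplicity 3.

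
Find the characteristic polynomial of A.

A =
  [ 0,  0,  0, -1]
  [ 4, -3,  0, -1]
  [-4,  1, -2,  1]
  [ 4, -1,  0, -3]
x^4 + 8*x^3 + 24*x^2 + 32*x + 16

Expanding det(x·I − A) (e.g. by cofactor expansion or by noting that A is similar to its Jordan form J, which has the same characteristic polynomial as A) gives
  χ_A(x) = x^4 + 8*x^3 + 24*x^2 + 32*x + 16
which factors as (x + 2)^4. The eigenvalues (with algebraic multiplicities) are λ = -2 with multiplicity 4.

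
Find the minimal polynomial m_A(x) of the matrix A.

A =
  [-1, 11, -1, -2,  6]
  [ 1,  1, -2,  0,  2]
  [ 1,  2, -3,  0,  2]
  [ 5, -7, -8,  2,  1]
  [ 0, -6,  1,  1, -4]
x^3 + 3*x^2 + 3*x + 1

The characteristic polynomial is χ_A(x) = (x + 1)^5, so the eigenvalues are known. The minimal polynomial is
  m_A(x) = Π_λ (x − λ)^{k_λ}
where k_λ is the size of the *largest* Jordan block for λ (equivalently, the smallest k with (A − λI)^k v = 0 for every generalised eigenvector v of λ).

  λ = -1: largest Jordan block has size 3, contributing (x + 1)^3

So m_A(x) = (x + 1)^3 = x^3 + 3*x^2 + 3*x + 1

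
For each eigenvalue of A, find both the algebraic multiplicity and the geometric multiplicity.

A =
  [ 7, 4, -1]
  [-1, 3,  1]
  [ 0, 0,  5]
λ = 5: alg = 3, geom = 1

Step 1 — factor the characteristic polynomial to read off the algebraic multiplicities:
  χ_A(x) = (x - 5)^3

Step 2 — compute geometric multiplicities via the rank-nullity identity g(λ) = n − rank(A − λI):
  rank(A − (5)·I) = 2, so dim ker(A − (5)·I) = n − 2 = 1

Summary:
  λ = 5: algebraic multiplicity = 3, geometric multiplicity = 1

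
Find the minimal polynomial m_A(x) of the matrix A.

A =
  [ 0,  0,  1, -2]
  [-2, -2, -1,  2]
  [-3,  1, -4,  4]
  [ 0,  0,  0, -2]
x^3 + 6*x^2 + 12*x + 8

The characteristic polynomial is χ_A(x) = (x + 2)^4, so the eigenvalues are known. The minimal polynomial is
  m_A(x) = Π_λ (x − λ)^{k_λ}
where k_λ is the size of the *largest* Jordan block for λ (equivalently, the smallest k with (A − λI)^k v = 0 for every generalised eigenvector v of λ).

  λ = -2: largest Jordan block has size 3, contributing (x + 2)^3

So m_A(x) = (x + 2)^3 = x^3 + 6*x^2 + 12*x + 8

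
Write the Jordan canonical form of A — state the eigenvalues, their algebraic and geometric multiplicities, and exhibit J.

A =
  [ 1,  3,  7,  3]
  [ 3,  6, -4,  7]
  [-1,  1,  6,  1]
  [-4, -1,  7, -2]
J_1(-1) ⊕ J_3(4)

The characteristic polynomial is
  det(x·I − A) = x^4 - 11*x^3 + 36*x^2 - 16*x - 64 = (x - 4)^3*(x + 1)

Eigenvalues and multiplicities (the geometric multiplicity of λ is n − rank(A − λI), which equals the number of Jordan blocks for λ):
  λ = -1: algebraic multiplicity = 1, geometric multiplicity = 1
  λ = 4: algebraic multiplicity = 3, geometric multiplicity = 1

Determining the block sizes for each eigenvalue:
  λ = -1: one block (gm = 1), so the single block has size am = 1 → block sizes [1]
  λ = 4: one block (gm = 1), so the single block has size am = 3 → block sizes [3]

Assembling the blocks gives a Jordan form
J =
  [-1, 0, 0, 0]
  [ 0, 4, 1, 0]
  [ 0, 0, 4, 1]
  [ 0, 0, 0, 4]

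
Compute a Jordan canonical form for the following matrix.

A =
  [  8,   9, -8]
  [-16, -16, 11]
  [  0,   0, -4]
J_3(-4)

The characteristic polynomial is
  det(x·I − A) = x^3 + 12*x^2 + 48*x + 64 = (x + 4)^3

Eigenvalues and multiplicities (the geometric multiplicity of λ is n − rank(A − λI), which equals the number of Jordan blocks for λ):
  λ = -4: algebraic multiplicity = 3, geometric multiplicity = 1

Determining the block sizes for each eigenvalue:
  λ = -4: one block (gm = 1), so the single block has size am = 3 → block sizes [3]

Assembling the blocks gives a Jordan form
J =
  [-4,  1,  0]
  [ 0, -4,  1]
  [ 0,  0, -4]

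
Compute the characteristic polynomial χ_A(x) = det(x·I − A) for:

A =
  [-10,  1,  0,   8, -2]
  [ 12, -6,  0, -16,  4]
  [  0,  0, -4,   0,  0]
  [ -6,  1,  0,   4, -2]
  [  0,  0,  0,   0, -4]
x^5 + 20*x^4 + 160*x^3 + 640*x^2 + 1280*x + 1024

Expanding det(x·I − A) (e.g. by cofactor expansion or by noting that A is similar to its Jordan form J, which has the same characteristic polynomial as A) gives
  χ_A(x) = x^5 + 20*x^4 + 160*x^3 + 640*x^2 + 1280*x + 1024
which factors as (x + 4)^5. The eigenvalues (with algebraic multiplicities) are λ = -4 with multiplicity 5.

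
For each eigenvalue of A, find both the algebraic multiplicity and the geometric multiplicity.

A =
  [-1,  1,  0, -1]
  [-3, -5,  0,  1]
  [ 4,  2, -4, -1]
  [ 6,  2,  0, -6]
λ = -4: alg = 4, geom = 2

Step 1 — factor the characteristic polynomial to read off the algebraic multiplicities:
  χ_A(x) = (x + 4)^4

Step 2 — compute geometric multiplicities via the rank-nullity identity g(λ) = n − rank(A − λI):
  rank(A − (-4)·I) = 2, so dim ker(A − (-4)·I) = n − 2 = 2

Summary:
  λ = -4: algebraic multiplicity = 4, geometric multiplicity = 2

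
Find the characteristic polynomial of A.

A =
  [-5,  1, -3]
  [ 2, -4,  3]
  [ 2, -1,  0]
x^3 + 9*x^2 + 27*x + 27

Expanding det(x·I − A) (e.g. by cofactor expansion or by noting that A is similar to its Jordan form J, which has the same characteristic polynomial as A) gives
  χ_A(x) = x^3 + 9*x^2 + 27*x + 27
which factors as (x + 3)^3. The eigenvalues (with algebraic multiplicities) are λ = -3 with multiplicity 3.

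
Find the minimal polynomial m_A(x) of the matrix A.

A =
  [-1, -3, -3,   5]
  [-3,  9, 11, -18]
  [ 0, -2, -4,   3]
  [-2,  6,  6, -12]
x^2 + 4*x + 4

The characteristic polynomial is χ_A(x) = (x + 2)^4, so the eigenvalues are known. The minimal polynomial is
  m_A(x) = Π_λ (x − λ)^{k_λ}
where k_λ is the size of the *largest* Jordan block for λ (equivalently, the smallest k with (A − λI)^k v = 0 for every generalised eigenvector v of λ).

  λ = -2: largest Jordan block has size 2, contributing (x + 2)^2

So m_A(x) = (x + 2)^2 = x^2 + 4*x + 4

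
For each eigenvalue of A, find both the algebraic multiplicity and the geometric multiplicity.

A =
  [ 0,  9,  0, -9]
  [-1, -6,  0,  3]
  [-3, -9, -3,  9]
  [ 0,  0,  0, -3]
λ = -3: alg = 4, geom = 3

Step 1 — factor the characteristic polynomial to read off the algebraic multiplicities:
  χ_A(x) = (x + 3)^4

Step 2 — compute geometric multiplicities via the rank-nullity identity g(λ) = n − rank(A − λI):
  rank(A − (-3)·I) = 1, so dim ker(A − (-3)·I) = n − 1 = 3

Summary:
  λ = -3: algebraic multiplicity = 4, geometric multiplicity = 3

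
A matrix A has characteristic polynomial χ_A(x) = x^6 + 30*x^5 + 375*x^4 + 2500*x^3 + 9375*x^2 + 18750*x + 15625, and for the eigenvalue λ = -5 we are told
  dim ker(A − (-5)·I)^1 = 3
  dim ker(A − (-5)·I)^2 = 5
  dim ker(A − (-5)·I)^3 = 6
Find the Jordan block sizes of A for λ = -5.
Block sizes for λ = -5: [3, 2, 1]

From the dimensions of kernels of powers, the number of Jordan blocks of size at least j is d_j − d_{j−1} where d_j = dim ker(N^j) (with d_0 = 0). Computing the differences gives [3, 2, 1].
The number of blocks of size exactly k is (#blocks of size ≥ k) − (#blocks of size ≥ k + 1), so the partition is: 1 block(s) of size 1, 1 block(s) of size 2, 1 block(s) of size 3.
In nonincreasing order the block sizes are [3, 2, 1].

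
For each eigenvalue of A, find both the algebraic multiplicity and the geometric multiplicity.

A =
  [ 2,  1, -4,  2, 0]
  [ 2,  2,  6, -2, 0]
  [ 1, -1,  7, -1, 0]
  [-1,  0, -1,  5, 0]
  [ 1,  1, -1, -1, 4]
λ = 4: alg = 5, geom = 3

Step 1 — factor the characteristic polynomial to read off the algebraic multiplicities:
  χ_A(x) = (x - 4)^5

Step 2 — compute geometric multiplicities via the rank-nullity identity g(λ) = n − rank(A − λI):
  rank(A − (4)·I) = 2, so dim ker(A − (4)·I) = n − 2 = 3

Summary:
  λ = 4: algebraic multiplicity = 5, geometric multiplicity = 3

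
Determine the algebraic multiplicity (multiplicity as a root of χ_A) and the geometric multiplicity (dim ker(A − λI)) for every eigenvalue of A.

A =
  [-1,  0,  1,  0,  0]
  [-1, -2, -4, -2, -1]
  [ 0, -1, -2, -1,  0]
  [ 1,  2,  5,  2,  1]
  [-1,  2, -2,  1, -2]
λ = -1: alg = 5, geom = 2

Step 1 — factor the characteristic polynomial to read off the algebraic multiplicities:
  χ_A(x) = (x + 1)^5

Step 2 — compute geometric multiplicities via the rank-nullity identity g(λ) = n − rank(A − λI):
  rank(A − (-1)·I) = 3, so dim ker(A − (-1)·I) = n − 3 = 2

Summary:
  λ = -1: algebraic multiplicity = 5, geometric multiplicity = 2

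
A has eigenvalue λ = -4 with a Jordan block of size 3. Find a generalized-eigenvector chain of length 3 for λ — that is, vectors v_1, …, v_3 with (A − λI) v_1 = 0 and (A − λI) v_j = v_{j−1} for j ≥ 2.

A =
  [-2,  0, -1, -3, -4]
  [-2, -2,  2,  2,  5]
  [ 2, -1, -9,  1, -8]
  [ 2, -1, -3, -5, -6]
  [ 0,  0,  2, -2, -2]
A Jordan chain for λ = -4 of length 3:
v_1 = (-4, 0, -2, -2, 0)ᵀ
v_2 = (2, -2, 2, 2, 0)ᵀ
v_3 = (1, 0, 0, 0, 0)ᵀ

Let N = A − (-4)·I. We want v_3 with N^3 v_3 = 0 but N^2 v_3 ≠ 0; then v_{j-1} := N · v_j for j = 3, …, 2.

Pick v_3 = (1, 0, 0, 0, 0)ᵀ.
Then v_2 = N · v_3 = (2, -2, 2, 2, 0)ᵀ.
Then v_1 = N · v_2 = (-4, 0, -2, -2, 0)ᵀ.

Sanity check: (A − (-4)·I) v_1 = (0, 0, 0, 0, 0)ᵀ = 0. ✓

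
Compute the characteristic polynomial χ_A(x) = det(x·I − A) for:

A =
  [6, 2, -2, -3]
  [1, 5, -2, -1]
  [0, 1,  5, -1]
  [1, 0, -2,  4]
x^4 - 20*x^3 + 150*x^2 - 500*x + 625

Expanding det(x·I − A) (e.g. by cofactor expansion or by noting that A is similar to its Jordan form J, which has the same characteristic polynomial as A) gives
  χ_A(x) = x^4 - 20*x^3 + 150*x^2 - 500*x + 625
which factors as (x - 5)^4. The eigenvalues (with algebraic multiplicities) are λ = 5 with multiplicity 4.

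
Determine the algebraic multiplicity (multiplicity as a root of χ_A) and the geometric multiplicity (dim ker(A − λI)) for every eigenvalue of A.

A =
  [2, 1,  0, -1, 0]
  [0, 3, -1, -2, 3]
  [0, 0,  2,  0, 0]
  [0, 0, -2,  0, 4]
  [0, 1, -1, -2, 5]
λ = 2: alg = 4, geom = 2; λ = 4: alg = 1, geom = 1

Step 1 — factor the characteristic polynomial to read off the algebraic multiplicities:
  χ_A(x) = (x - 4)*(x - 2)^4

Step 2 — compute geometric multiplicities via the rank-nullity identity g(λ) = n − rank(A − λI):
  rank(A − (2)·I) = 3, so dim ker(A − (2)·I) = n − 3 = 2
  rank(A − (4)·I) = 4, so dim ker(A − (4)·I) = n − 4 = 1

Summary:
  λ = 2: algebraic multiplicity = 4, geometric multiplicity = 2
  λ = 4: algebraic multiplicity = 1, geometric multiplicity = 1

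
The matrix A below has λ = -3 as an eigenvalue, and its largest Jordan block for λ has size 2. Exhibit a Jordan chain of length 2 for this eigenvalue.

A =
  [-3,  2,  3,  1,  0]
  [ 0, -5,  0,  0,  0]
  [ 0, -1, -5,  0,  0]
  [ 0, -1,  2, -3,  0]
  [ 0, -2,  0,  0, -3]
A Jordan chain for λ = -3 of length 2:
v_1 = (1, 0, 0, 0, 0)ᵀ
v_2 = (0, 0, 0, 1, 0)ᵀ

Let N = A − (-3)·I. We want v_2 with N^2 v_2 = 0 but N^1 v_2 ≠ 0; then v_{j-1} := N · v_j for j = 2, …, 2.

Pick v_2 = (0, 0, 0, 1, 0)ᵀ.
Then v_1 = N · v_2 = (1, 0, 0, 0, 0)ᵀ.

Sanity check: (A − (-3)·I) v_1 = (0, 0, 0, 0, 0)ᵀ = 0. ✓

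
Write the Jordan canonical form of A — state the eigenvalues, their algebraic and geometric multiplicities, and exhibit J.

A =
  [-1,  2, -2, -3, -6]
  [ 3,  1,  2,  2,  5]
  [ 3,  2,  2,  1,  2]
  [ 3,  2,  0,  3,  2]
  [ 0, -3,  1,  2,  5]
J_3(2) ⊕ J_2(2)

The characteristic polynomial is
  det(x·I − A) = x^5 - 10*x^4 + 40*x^3 - 80*x^2 + 80*x - 32 = (x - 2)^5

Eigenvalues and multiplicities (the geometric multiplicity of λ is n − rank(A − λI), which equals the number of Jordan blocks for λ):
  λ = 2: algebraic multiplicity = 5, geometric multiplicity = 2

Determining the block sizes for each eigenvalue:
  λ = 2: with am = 5 and gm = 2, the partition is not yet determined (e.g. several partitions of 5 into 2 parts exist). Let N = A − (2)·I. Computing rank(N^1) = 3, rank(N^2) = 1, rank(N^3) = 0; the number of blocks of size ≥ j is rank(N^{j−1}) − rank(N^j), giving [2, 2, 1]. So we have 1 block(s) of size 3, 1 block(s) of size 2 → block sizes [3, 2]

Assembling the blocks gives a Jordan form
J =
  [2, 1, 0, 0, 0]
  [0, 2, 1, 0, 0]
  [0, 0, 2, 0, 0]
  [0, 0, 0, 2, 1]
  [0, 0, 0, 0, 2]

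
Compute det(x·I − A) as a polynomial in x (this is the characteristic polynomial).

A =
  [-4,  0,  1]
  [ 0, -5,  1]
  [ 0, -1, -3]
x^3 + 12*x^2 + 48*x + 64

Expanding det(x·I − A) (e.g. by cofactor expansion or by noting that A is similar to its Jordan form J, which has the same characteristic polynomial as A) gives
  χ_A(x) = x^3 + 12*x^2 + 48*x + 64
which factors as (x + 4)^3. The eigenvalues (with algebraic multiplicities) are λ = -4 with multiplicity 3.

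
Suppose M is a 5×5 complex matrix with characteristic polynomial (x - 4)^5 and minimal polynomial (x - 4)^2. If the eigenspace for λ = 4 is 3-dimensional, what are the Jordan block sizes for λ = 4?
Block sizes for λ = 4: [2, 2, 1]

Step 1 — from the characteristic polynomial, algebraic multiplicity of λ = 4 is 5. From dim ker(M − (4)·I) = 3, there are exactly 3 Jordan blocks for λ = 4.
Step 2 — from the minimal polynomial, the factor (x − 4)^2 tells us the largest block for λ = 4 has size 2.
Step 3 — with total size 5, 3 blocks, and largest block 2, the block sizes (in nonincreasing order) are [2, 2, 1].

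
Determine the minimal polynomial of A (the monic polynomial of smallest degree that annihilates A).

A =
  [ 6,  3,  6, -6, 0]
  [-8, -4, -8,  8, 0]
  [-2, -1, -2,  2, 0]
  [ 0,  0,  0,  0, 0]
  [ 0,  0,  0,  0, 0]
x^2

The characteristic polynomial is χ_A(x) = x^5, so the eigenvalues are known. The minimal polynomial is
  m_A(x) = Π_λ (x − λ)^{k_λ}
where k_λ is the size of the *largest* Jordan block for λ (equivalently, the smallest k with (A − λI)^k v = 0 for every generalised eigenvector v of λ).

  λ = 0: largest Jordan block has size 2, contributing (x − 0)^2

So m_A(x) = x^2 = x^2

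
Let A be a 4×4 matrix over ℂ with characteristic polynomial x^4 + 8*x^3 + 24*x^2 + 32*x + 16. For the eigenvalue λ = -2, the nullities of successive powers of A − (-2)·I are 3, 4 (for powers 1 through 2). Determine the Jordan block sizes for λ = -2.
Block sizes for λ = -2: [2, 1, 1]

From the dimensions of kernels of powers, the number of Jordan blocks of size at least j is d_j − d_{j−1} where d_j = dim ker(N^j) (with d_0 = 0). Computing the differences gives [3, 1].
The number of blocks of size exactly k is (#blocks of size ≥ k) − (#blocks of size ≥ k + 1), so the partition is: 2 block(s) of size 1, 1 block(s) of size 2.
In nonincreasing order the block sizes are [2, 1, 1].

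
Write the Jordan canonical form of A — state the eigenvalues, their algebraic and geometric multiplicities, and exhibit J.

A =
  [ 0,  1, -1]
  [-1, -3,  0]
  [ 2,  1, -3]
J_3(-2)

The characteristic polynomial is
  det(x·I − A) = x^3 + 6*x^2 + 12*x + 8 = (x + 2)^3

Eigenvalues and multiplicities (the geometric multiplicity of λ is n − rank(A − λI), which equals the number of Jordan blocks for λ):
  λ = -2: algebraic multiplicity = 3, geometric multiplicity = 1

Determining the block sizes for each eigenvalue:
  λ = -2: one block (gm = 1), so the single block has size am = 3 → block sizes [3]

Assembling the blocks gives a Jordan form
J =
  [-2,  1,  0]
  [ 0, -2,  1]
  [ 0,  0, -2]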